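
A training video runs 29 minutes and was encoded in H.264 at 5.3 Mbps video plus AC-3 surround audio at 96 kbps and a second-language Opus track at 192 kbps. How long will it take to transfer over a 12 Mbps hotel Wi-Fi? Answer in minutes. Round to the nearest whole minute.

29 min = 1740 s
Audio total: 96 + 192 = 288 kbps = 0.288 Mbps.
Total bitrate: 5.588 Mbps.
File: 5.588 Mbps × 1740 s = 9723.1 Mb.
At 12 Mbps: 9723.1 / 12 = 810.3 s ≈ 13.5 minutes.

14 minutes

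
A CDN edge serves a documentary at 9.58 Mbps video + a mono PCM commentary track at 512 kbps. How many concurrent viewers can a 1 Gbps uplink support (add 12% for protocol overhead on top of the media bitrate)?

Audio: 512 kbps = 0.512 Mbps.
Per-viewer media rate: 10.092 Mbps.
On the wire with 12% overhead: 11.303 Mbps.
1 Gbps = 1,000 Mbps; 1,000 / 11.303 = 88.47 → 88 viewers.

88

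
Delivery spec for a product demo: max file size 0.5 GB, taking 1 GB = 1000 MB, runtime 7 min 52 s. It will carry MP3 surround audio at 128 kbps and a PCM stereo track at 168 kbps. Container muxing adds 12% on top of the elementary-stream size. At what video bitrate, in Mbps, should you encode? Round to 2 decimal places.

7.27 Mbps

Budget: 0.5 GB = 4000.0 Mb.
Stream payload after overhead: 4000.0 / 1.12 = 3571.4 Mb.
7 min 52 s = 472 s
Total bitrate budget: 3571.4 Mb / 472 s = 7.567 Mbps.
Audio total: 128 + 168 = 296 kbps = 0.296 Mbps.
Video: 7.567 − 0.296 = 7.271 Mbps.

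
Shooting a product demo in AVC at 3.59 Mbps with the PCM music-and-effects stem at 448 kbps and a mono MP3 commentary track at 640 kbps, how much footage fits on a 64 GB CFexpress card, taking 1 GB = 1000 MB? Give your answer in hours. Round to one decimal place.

30.4 hours

Audio total: 448 + 640 = 1088 kbps = 1.088 Mbps.
Total bitrate: 3.59 + 1.088 = 4.678 Mbps.
Capacity: 64 GB = 512,000 Mb.
Recording time: 512,000 / 4.678 = 109,448 s ≈ 30.4 hours.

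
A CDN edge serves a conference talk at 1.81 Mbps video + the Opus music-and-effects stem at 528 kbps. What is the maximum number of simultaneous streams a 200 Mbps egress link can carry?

Audio: 528 kbps = 0.528 Mbps.
Per-viewer media rate: 2.338 Mbps.
200 Mbps = 200.0 Mbps; 200.0 / 2.338 = 85.54 → 85 viewers.

85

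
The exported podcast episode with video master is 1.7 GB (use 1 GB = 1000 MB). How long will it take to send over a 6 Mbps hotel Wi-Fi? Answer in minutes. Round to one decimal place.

File: 1.7 GB = 13600.0 Mb.
At 6 Mbps: 13600.0 / 6 = 2266.7 s ≈ 37.8 minutes.

37.8 minutes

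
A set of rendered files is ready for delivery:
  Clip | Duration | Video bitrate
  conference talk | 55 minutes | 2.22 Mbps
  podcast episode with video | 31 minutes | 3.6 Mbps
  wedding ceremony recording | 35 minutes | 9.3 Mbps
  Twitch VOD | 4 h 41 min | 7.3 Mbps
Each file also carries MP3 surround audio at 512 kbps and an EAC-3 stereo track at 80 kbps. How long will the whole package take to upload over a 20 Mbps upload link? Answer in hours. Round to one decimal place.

2.4 hours

Audio total: 512 + 80 = 592 kbps = 0.592 Mbps.
conference talk: 2.812 Mbps × 3300 s = 9279.6 Mb
podcast episode with video: 4.192 Mbps × 1860 s = 7797.1 Mb
wedding ceremony recording: 9.892 Mbps × 2100 s = 20773.2 Mb
Twitch VOD: 7.892 Mbps × 16860 s = 133059.1 Mb
Total: 170909.0 Mb = 21363.6 MB.
At 20 Mbps: 170909.0 / 20 = 8545 s ≈ 2.37 hours.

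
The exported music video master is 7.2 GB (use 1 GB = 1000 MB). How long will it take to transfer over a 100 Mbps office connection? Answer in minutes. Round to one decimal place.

9.6 minutes

File: 7.2 GB = 57600.0 Mb.
At 100 Mbps: 57600.0 / 100 = 576.0 s ≈ 9.6 minutes.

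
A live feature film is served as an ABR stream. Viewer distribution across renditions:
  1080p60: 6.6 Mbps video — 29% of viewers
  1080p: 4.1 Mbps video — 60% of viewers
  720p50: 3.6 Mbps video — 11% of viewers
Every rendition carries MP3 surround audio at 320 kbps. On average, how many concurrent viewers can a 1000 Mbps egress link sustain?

Audio: 320 kbps = 0.320 Mbps.
Average per-viewer bitrate: 0.29×6.920 + 0.60×4.420 + 0.11×3.920 = 5.090 Mbps.
1000 Mbps = 1,000 Mbps; 1,000 / 5.090 = 196.46 → 196.

196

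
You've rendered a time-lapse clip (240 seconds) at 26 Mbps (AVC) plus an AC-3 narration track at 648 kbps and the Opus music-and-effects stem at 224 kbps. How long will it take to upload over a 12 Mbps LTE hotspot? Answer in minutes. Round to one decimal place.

Audio total: 648 + 224 = 872 kbps = 0.872 Mbps.
Total bitrate: 26.872 Mbps.
File: 26.872 Mbps × 240 s = 6449.3 Mb.
At 12 Mbps: 6449.3 / 12 = 537.4 s ≈ 8.96 minutes.

9.0 minutes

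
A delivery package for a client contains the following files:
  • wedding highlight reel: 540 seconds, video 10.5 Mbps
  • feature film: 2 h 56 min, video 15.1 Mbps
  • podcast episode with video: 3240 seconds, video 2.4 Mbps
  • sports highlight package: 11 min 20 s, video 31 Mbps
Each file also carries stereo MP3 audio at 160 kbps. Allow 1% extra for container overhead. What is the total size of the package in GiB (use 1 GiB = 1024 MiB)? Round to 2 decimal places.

Audio: 160 kbps = 0.160 Mbps.
wedding highlight reel: 10.660 Mbps × 540 s × 1.01 = 5814.0 Mb
feature film: 15.260 Mbps × 10560 s × 1.01 = 162757.1 Mb
podcast episode with video: 2.560 Mbps × 3240 s × 1.01 = 8377.3 Mb
sports highlight package: 31.160 Mbps × 680 s × 1.01 = 21400.7 Mb
Total: 198349.1 Mb = 24793.6 MB.
= 23.09 GiB.

23.09 GiB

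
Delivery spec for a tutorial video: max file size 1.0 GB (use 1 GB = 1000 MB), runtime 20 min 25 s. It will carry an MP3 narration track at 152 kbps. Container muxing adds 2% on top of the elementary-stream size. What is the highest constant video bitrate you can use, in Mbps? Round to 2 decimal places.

6.25 Mbps

Budget: 1.0 GB = 8000.0 Mb.
Stream payload after overhead: 8000.0 / 1.02 = 7843.1 Mb.
20 min 25 s = 1225 s
Total bitrate budget: 7843.1 Mb / 1225 s = 6.403 Mbps.
Audio: 152 kbps = 0.152 Mbps.
Video: 6.403 − 0.152 = 6.251 Mbps.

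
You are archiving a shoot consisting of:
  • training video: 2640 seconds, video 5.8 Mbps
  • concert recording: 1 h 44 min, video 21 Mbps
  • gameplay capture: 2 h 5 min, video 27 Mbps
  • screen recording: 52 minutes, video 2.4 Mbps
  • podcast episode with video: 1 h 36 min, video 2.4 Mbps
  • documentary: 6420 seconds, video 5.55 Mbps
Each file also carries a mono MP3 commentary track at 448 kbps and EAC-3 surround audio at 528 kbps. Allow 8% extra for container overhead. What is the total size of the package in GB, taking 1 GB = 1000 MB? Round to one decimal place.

59.0 GB

Audio total: 448 + 528 = 976 kbps = 0.976 Mbps.
training video: 6.776 Mbps × 2640 s × 1.08 = 19319.7 Mb
concert recording: 21.976 Mbps × 6240 s × 1.08 = 148100.7 Mb
gameplay capture: 27.976 Mbps × 7500 s × 1.08 = 226605.6 Mb
screen recording: 3.376 Mbps × 3120 s × 1.08 = 11375.8 Mb
podcast episode with video: 3.376 Mbps × 5760 s × 1.08 = 21001.4 Mb
documentary: 6.526 Mbps × 6420 s × 1.08 = 45248.7 Mb
Total: 471651.9 Mb = 58956.5 MB.
= 58.96 GB.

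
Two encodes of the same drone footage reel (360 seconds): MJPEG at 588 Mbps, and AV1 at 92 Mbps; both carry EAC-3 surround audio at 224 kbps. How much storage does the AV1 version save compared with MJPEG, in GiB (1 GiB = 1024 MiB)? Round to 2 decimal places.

20.79 GiB

Audio: 224 kbps = 0.224 Mbps.
MJPEG: 588.224 Mbps × 360 s = 211760.6 Mb = 24.652 GiB.
AV1: 92.224 Mbps × 360 s = 33200.6 Mb = 3.865 GiB.
Saving: 24.652 − 3.865 = 20.787 GiB.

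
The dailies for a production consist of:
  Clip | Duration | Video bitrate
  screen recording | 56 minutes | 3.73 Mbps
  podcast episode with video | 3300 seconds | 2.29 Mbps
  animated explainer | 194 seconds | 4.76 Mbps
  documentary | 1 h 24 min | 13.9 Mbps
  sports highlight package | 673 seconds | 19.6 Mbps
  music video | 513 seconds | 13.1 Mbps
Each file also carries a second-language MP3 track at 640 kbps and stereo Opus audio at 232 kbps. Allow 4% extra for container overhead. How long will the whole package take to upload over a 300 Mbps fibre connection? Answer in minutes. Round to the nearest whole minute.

Audio total: 640 + 232 = 872 kbps = 0.872 Mbps.
screen recording: 4.602 Mbps × 3360 s × 1.04 = 16081.2 Mb
podcast episode with video: 3.162 Mbps × 3300 s × 1.04 = 10852.0 Mb
animated explainer: 5.632 Mbps × 194 s × 1.04 = 1136.3 Mb
documentary: 14.772 Mbps × 5040 s × 1.04 = 77428.9 Mb
sports highlight package: 20.472 Mbps × 673 s × 1.04 = 14328.8 Mb
music video: 13.972 Mbps × 513 s × 1.04 = 7454.3 Mb
Total: 127281.5 Mb = 15910.2 MB.
At 300 Mbps: 127281.5 / 300 = 424 s ≈ 7.07 minutes.

7 minutes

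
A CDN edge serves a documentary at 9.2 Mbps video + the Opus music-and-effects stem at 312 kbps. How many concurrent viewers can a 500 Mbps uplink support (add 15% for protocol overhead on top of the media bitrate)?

Audio: 312 kbps = 0.312 Mbps.
Per-viewer media rate: 9.512 Mbps.
On the wire with 15% overhead: 10.939 Mbps.
500 Mbps = 500.0 Mbps; 500.0 / 10.939 = 45.71 → 45 viewers.

45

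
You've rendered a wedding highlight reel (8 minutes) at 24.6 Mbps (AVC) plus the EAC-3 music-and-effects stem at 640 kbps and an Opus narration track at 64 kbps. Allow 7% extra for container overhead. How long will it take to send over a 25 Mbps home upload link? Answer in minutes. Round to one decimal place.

8 min = 480 s
Audio total: 640 + 64 = 704 kbps = 0.704 Mbps.
Total bitrate: 25.304 Mbps.
File: 25.304 Mbps × 480 s = 12145.9 Mb.
With 7% container overhead: ×1.07. → 12996.1 Mb.
At 25 Mbps: 12996.1 / 25 = 519.8 s ≈ 8.66 minutes.

8.7 minutes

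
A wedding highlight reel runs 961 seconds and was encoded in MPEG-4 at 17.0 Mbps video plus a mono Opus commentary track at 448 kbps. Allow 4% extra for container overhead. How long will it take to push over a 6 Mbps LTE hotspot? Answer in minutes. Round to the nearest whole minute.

Audio: 448 kbps = 0.448 Mbps.
Total bitrate: 17.448 Mbps.
File: 17.448 Mbps × 961 s = 16767.5 Mb.
With 4% container overhead: ×1.04. → 17438.2 Mb.
At 6 Mbps: 17438.2 / 6 = 2906.4 s ≈ 48.4 minutes.

48 minutes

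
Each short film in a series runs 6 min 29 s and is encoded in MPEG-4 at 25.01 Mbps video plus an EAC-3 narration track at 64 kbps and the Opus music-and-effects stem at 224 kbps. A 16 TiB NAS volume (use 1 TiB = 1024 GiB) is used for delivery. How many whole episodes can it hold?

6 min 29 s = 389 s
Audio total: 64 + 224 = 288 kbps = 0.288 Mbps.
Total bitrate: 25.298 Mbps.
Per item: 25.298 Mbps × 389 s = 9,841 Mb = 1,230 MB.
Capacity: 16 TiB = 140,737,488 Mb; 14301.25 items → 14301 complete.

14301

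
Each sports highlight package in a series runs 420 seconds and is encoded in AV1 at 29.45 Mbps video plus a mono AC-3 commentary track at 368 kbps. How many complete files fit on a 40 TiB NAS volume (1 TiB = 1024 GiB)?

28094

Audio: 368 kbps = 0.368 Mbps.
Total bitrate: 29.818 Mbps.
Per item: 29.818 Mbps × 420 s = 12,524 Mb = 1,565 MB.
Capacity: 40 TiB = 351,843,721 Mb; 28094.55 items → 28094 complete.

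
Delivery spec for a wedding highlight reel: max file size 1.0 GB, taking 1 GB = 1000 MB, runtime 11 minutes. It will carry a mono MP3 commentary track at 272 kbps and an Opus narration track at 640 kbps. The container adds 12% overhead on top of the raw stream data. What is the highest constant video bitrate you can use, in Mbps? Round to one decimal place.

Budget: 1.0 GB = 8000.0 Mb.
Stream payload after overhead: 8000.0 / 1.12 = 7142.9 Mb.
11 min = 660 s
Total bitrate budget: 7142.9 Mb / 660 s = 10.823 Mbps.
Audio total: 272 + 640 = 912 kbps = 0.912 Mbps.
Video: 10.823 − 0.912 = 9.911 Mbps.

9.9 Mbps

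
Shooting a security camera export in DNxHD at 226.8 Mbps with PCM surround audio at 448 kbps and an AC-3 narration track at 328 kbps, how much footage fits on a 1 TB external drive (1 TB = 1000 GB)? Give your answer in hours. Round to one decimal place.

9.8 hours

Audio total: 448 + 328 = 776 kbps = 0.776 Mbps.
Total bitrate: 226.8 + 0.776 = 227.576 Mbps.
Capacity: 1 TB = 8,000,000 Mb.
Recording time: 8,000,000 / 227.576 = 35,153 s ≈ 9.76 hours.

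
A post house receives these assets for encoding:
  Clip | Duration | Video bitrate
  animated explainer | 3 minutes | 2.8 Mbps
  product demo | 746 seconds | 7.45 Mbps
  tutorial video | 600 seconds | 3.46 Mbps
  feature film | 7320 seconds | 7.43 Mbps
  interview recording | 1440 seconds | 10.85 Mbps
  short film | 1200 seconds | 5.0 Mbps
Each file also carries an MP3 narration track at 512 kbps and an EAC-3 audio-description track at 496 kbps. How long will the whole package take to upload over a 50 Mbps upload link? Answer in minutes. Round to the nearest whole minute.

Audio total: 512 + 496 = 1008 kbps = 1.008 Mbps.
animated explainer: 3.808 Mbps × 180 s = 685.4 Mb
product demo: 8.458 Mbps × 746 s = 6309.7 Mb
tutorial video: 4.468 Mbps × 600 s = 2680.8 Mb
feature film: 8.438 Mbps × 7320 s = 61766.2 Mb
interview recording: 11.858 Mbps × 1440 s = 17075.5 Mb
short film: 6.008 Mbps × 1200 s = 7209.6 Mb
Total: 95727.2 Mb = 11965.9 MB.
At 50 Mbps: 95727.2 / 50 = 1915 s ≈ 31.9 minutes.

32 minutes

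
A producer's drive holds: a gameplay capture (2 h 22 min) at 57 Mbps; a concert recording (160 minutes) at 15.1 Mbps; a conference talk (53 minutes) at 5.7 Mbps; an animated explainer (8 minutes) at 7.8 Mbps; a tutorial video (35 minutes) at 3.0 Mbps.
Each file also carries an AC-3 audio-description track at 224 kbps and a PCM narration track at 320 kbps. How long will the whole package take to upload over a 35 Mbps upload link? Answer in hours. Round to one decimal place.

5.3 hours

Audio total: 224 + 320 = 544 kbps = 0.544 Mbps.
gameplay capture: 57.544 Mbps × 8520 s = 490274.9 Mb
concert recording: 15.644 Mbps × 9600 s = 150182.4 Mb
conference talk: 6.244 Mbps × 3180 s = 19855.9 Mb
animated explainer: 8.344 Mbps × 480 s = 4005.1 Mb
tutorial video: 3.544 Mbps × 2100 s = 7442.4 Mb
Total: 671760.7 Mb = 83970.1 MB.
At 35 Mbps: 671760.7 / 35 = 19193 s ≈ 5.33 hours.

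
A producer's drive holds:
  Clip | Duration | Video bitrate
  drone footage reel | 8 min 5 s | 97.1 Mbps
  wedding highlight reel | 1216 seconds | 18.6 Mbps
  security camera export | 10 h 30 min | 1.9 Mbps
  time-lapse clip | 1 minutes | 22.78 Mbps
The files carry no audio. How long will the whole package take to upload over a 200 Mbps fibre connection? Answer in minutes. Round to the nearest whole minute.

12 minutes

drone footage reel: 97.100 Mbps × 485 s = 47093.5 Mb
wedding highlight reel: 18.600 Mbps × 1216 s = 22617.6 Mb
security camera export: 1.900 Mbps × 37800 s = 71820.0 Mb
time-lapse clip: 22.780 Mbps × 60 s = 1366.8 Mb
Total: 142897.9 Mb = 17862.2 MB.
At 200 Mbps: 142897.9 / 200 = 714 s ≈ 11.9 minutes.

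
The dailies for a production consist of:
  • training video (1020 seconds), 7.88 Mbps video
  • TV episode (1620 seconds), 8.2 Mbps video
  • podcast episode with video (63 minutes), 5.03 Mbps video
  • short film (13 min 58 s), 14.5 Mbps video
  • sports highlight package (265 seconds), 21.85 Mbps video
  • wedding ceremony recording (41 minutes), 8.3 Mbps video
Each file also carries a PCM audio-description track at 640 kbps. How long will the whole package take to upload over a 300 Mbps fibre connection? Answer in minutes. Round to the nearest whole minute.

Audio: 640 kbps = 0.640 Mbps.
training video: 8.520 Mbps × 1020 s = 8690.4 Mb
TV episode: 8.840 Mbps × 1620 s = 14320.8 Mb
podcast episode with video: 5.670 Mbps × 3780 s = 21432.6 Mb
short film: 15.140 Mbps × 838 s = 12687.3 Mb
sports highlight package: 22.490 Mbps × 265 s = 5959.9 Mb
wedding ceremony recording: 8.940 Mbps × 2460 s = 21992.4 Mb
Total: 85083.4 Mb = 10635.4 MB.
At 300 Mbps: 85083.4 / 300 = 284 s ≈ 4.73 minutes.

5 minutes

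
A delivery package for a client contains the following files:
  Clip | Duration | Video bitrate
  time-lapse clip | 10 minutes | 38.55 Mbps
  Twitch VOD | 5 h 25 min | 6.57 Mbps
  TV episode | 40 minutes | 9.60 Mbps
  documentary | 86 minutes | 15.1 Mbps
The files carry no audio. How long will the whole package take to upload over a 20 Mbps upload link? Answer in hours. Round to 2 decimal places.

3.50 hours

time-lapse clip: 38.550 Mbps × 600 s = 23130.0 Mb
Twitch VOD: 6.570 Mbps × 19500 s = 128115.0 Mb
TV episode: 9.600 Mbps × 2400 s = 23040.0 Mb
documentary: 15.100 Mbps × 5160 s = 77916.0 Mb
Total: 252201.0 Mb = 31525.1 MB.
At 20 Mbps: 252201.0 / 20 = 12610 s ≈ 3.5 hours.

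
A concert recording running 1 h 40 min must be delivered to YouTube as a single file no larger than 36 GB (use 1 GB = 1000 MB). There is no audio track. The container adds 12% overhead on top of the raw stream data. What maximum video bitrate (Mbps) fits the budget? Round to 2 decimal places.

42.86 Mbps

Budget: 36 GB = 288000.0 Mb.
Stream payload after overhead: 288000.0 / 1.12 = 257142.9 Mb.
1 h 40 min = 100 min = 6000 s
Total bitrate budget: 257142.9 Mb / 6000 s = 42.857 Mbps.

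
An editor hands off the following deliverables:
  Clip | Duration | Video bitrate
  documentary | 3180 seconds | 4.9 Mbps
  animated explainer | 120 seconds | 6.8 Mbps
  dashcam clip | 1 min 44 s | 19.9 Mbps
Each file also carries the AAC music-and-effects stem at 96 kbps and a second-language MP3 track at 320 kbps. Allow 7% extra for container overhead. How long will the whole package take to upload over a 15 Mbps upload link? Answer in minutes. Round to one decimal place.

23.6 minutes

Audio total: 96 + 320 = 416 kbps = 0.416 Mbps.
documentary: 5.316 Mbps × 3180 s × 1.07 = 18088.2 Mb
animated explainer: 7.216 Mbps × 120 s × 1.07 = 926.5 Mb
dashcam clip: 20.316 Mbps × 104 s × 1.07 = 2260.8 Mb
Total: 21275.5 Mb = 2659.4 MB.
At 15 Mbps: 21275.5 / 15 = 1418 s ≈ 23.6 minutes.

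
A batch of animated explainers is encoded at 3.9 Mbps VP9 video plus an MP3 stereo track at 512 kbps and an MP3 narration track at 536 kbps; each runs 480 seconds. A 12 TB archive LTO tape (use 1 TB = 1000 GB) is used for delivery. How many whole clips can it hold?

40420

Audio total: 512 + 536 = 1048 kbps = 1.048 Mbps.
Total bitrate: 4.948 Mbps.
Per item: 4.948 Mbps × 480 s = 2,375 Mb = 296.9 MB.
Capacity: 12 TB = 96,000,000 Mb; 40420.37 items → 40420 complete.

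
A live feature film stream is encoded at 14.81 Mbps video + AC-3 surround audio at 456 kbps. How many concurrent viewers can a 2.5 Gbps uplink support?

Audio: 456 kbps = 0.456 Mbps.
Per-viewer media rate: 15.266 Mbps.
2.5 Gbps = 2,500 Mbps; 2,500 / 15.266 = 163.76 → 163 viewers.

163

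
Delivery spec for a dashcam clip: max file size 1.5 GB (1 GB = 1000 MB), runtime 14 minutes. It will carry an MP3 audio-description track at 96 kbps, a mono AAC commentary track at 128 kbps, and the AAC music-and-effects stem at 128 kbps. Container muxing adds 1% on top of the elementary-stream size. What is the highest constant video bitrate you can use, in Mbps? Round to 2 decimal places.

Budget: 1.5 GB = 12000.0 Mb.
Stream payload after overhead: 12000.0 / 1.01 = 11881.2 Mb.
14 min = 840 s
Total bitrate budget: 11881.2 Mb / 840 s = 14.144 Mbps.
Audio total: 96 + 128 + 128 = 352 kbps = 0.352 Mbps.
Video: 14.144 − 0.352 = 13.792 Mbps.

13.79 Mbps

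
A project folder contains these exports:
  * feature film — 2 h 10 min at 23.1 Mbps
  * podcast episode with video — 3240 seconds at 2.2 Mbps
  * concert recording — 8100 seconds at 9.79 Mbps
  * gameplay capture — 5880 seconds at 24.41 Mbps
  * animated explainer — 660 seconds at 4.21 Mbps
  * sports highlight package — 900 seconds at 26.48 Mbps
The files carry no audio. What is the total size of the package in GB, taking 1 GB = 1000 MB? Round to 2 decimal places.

54.59 GB

feature film: 23.100 Mbps × 7800 s = 180180.0 Mb
podcast episode with video: 2.200 Mbps × 3240 s = 7128.0 Mb
concert recording: 9.790 Mbps × 8100 s = 79299.0 Mb
gameplay capture: 24.410 Mbps × 5880 s = 143530.8 Mb
animated explainer: 4.210 Mbps × 660 s = 2778.6 Mb
sports highlight package: 26.480 Mbps × 900 s = 23832.0 Mb
Total: 436748.4 Mb = 54593.6 MB.
= 54.59 GB.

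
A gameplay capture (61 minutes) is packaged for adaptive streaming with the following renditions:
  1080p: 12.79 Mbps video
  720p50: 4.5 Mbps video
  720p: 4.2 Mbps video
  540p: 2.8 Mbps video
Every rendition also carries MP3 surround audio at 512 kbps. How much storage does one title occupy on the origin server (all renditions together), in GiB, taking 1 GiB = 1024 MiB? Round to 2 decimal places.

11.22 GiB

61 min = 3660 s
Audio: 512 kbps = 0.512 Mbps.
Sum of rendition bitrates: (12.79+0.512) + (4.5+0.512) + (4.2+0.512) + (2.8+0.512) = 26.338 Mbps.
× 3660 s = 96,397 Mb = 12,050 MB = 11.22 GiB.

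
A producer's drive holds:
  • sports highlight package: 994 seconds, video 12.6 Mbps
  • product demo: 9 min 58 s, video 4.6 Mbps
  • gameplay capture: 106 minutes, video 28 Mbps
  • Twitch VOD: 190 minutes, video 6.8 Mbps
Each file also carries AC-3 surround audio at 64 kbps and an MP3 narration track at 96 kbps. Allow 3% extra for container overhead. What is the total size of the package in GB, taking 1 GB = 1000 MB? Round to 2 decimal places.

Audio total: 64 + 96 = 160 kbps = 0.160 Mbps.
sports highlight package: 12.760 Mbps × 994 s × 1.03 = 13063.9 Mb
product demo: 4.760 Mbps × 598 s × 1.03 = 2931.9 Mb
gameplay capture: 28.160 Mbps × 6360 s × 1.03 = 184470.5 Mb
Twitch VOD: 6.960 Mbps × 11400 s × 1.03 = 81724.3 Mb
Total: 282190.7 Mb = 35273.8 MB.
= 35.27 GB.

35.27 GB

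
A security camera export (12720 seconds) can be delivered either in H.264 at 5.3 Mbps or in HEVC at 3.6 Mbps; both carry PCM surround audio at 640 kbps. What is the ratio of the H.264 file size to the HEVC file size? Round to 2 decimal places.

Audio: 640 kbps = 0.640 Mbps.
H.264: 5.940 Mbps × 12720 s = 75556.8 Mb = 9.445 GB.
HEVC: 4.240 Mbps × 12720 s = 53932.8 Mb = 6.742 GB.
Ratio: 9.445 / 6.742 = 1.401.

1.40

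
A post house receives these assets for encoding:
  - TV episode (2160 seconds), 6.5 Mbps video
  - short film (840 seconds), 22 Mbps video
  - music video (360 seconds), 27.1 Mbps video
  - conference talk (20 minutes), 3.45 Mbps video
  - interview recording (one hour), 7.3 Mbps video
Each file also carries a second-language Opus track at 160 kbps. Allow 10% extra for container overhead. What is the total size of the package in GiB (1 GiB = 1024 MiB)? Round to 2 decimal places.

Audio: 160 kbps = 0.160 Mbps.
TV episode: 6.660 Mbps × 2160 s × 1.10 = 15824.2 Mb
short film: 22.160 Mbps × 840 s × 1.10 = 20475.8 Mb
music video: 27.260 Mbps × 360 s × 1.10 = 10795.0 Mb
conference talk: 3.610 Mbps × 1200 s × 1.10 = 4765.2 Mb
interview recording: 7.460 Mbps × 3600 s × 1.10 = 29541.6 Mb
Total: 81401.8 Mb = 10175.2 MB.
= 9.476 GiB.

9.48 GiB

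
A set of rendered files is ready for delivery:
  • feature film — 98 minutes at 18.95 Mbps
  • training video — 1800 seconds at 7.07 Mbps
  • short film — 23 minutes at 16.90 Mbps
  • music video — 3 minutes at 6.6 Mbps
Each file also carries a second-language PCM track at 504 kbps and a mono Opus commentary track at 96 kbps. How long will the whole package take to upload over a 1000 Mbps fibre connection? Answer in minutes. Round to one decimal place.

Audio total: 504 + 96 = 600 kbps = 0.600 Mbps.
feature film: 19.550 Mbps × 5880 s = 114954.0 Mb
training video: 7.670 Mbps × 1800 s = 13806.0 Mb
short film: 17.500 Mbps × 1380 s = 24150.0 Mb
music video: 7.200 Mbps × 180 s = 1296.0 Mb
Total: 154206.0 Mb = 19275.8 MB.
At 1000 Mbps: 154206.0 / 1000 = 154 s ≈ 2.57 minutes.

2.6 minutes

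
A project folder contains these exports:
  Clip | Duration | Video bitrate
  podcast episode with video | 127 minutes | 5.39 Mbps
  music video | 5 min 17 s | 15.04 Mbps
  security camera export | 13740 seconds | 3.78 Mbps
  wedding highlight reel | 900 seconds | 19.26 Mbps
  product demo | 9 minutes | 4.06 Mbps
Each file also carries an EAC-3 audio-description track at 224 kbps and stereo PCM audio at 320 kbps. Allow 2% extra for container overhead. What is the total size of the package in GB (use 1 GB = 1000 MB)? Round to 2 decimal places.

Audio total: 224 + 320 = 544 kbps = 0.544 Mbps.
podcast episode with video: 5.934 Mbps × 7620 s × 1.02 = 46121.4 Mb
music video: 15.584 Mbps × 317 s × 1.02 = 5038.9 Mb
security camera export: 4.324 Mbps × 13740 s × 1.02 = 60600.0 Mb
wedding highlight reel: 19.804 Mbps × 900 s × 1.02 = 18180.1 Mb
product demo: 4.604 Mbps × 540 s × 1.02 = 2535.9 Mb
Total: 132476.3 Mb = 16559.5 MB.
= 16.56 GB.

16.56 GB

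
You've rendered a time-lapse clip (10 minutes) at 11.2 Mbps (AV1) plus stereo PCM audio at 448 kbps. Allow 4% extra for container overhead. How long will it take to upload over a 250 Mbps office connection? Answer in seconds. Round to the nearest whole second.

29 seconds

10 min = 600 s
Audio: 448 kbps = 0.448 Mbps.
Total bitrate: 11.648 Mbps.
File: 11.648 Mbps × 600 s = 6988.8 Mb.
With 4% container overhead: ×1.04. → 7268.4 Mb.
At 250 Mbps: 7268.4 / 250 = 29.1 s ≈ 29.1 seconds.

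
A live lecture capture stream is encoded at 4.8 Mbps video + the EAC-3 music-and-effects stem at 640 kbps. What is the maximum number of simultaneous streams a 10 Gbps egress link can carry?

Audio: 640 kbps = 0.640 Mbps.
Per-viewer media rate: 5.440 Mbps.
10 Gbps = 10,000 Mbps; 10,000 / 5.440 = 1838.24 → 1838 viewers.

1838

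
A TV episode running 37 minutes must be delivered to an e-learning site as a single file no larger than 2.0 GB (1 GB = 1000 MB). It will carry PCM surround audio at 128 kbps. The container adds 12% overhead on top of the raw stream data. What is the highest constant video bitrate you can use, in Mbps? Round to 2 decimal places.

6.31 Mbps

Budget: 2.0 GB = 16000.0 Mb.
Stream payload after overhead: 16000.0 / 1.12 = 14285.7 Mb.
37 min = 2220 s
Total bitrate budget: 14285.7 Mb / 2220 s = 6.435 Mbps.
Audio: 128 kbps = 0.128 Mbps.
Video: 6.435 − 0.128 = 6.307 Mbps.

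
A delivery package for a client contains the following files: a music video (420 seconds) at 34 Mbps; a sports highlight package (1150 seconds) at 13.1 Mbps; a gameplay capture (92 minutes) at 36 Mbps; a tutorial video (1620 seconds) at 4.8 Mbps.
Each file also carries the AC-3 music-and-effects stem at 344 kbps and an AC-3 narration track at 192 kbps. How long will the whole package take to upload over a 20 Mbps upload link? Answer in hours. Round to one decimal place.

Audio total: 344 + 192 = 536 kbps = 0.536 Mbps.
music video: 34.536 Mbps × 420 s = 14505.1 Mb
sports highlight package: 13.636 Mbps × 1150 s = 15681.4 Mb
gameplay capture: 36.536 Mbps × 5520 s = 201678.7 Mb
tutorial video: 5.336 Mbps × 1620 s = 8644.3 Mb
Total: 240509.6 Mb = 30063.7 MB.
At 20 Mbps: 240509.6 / 20 = 12025 s ≈ 3.34 hours.

3.3 hours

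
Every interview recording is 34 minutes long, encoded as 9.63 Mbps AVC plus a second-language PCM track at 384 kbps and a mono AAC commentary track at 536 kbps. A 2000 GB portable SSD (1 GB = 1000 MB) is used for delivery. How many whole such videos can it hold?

743

34 min = 2040 s
Audio total: 384 + 536 = 920 kbps = 0.920 Mbps.
Total bitrate: 10.550 Mbps.
Per item: 10.550 Mbps × 2040 s = 21,522 Mb = 2,690 MB.
Capacity: 2000 GB = 16,000,000 Mb; 743.43 items → 743 complete.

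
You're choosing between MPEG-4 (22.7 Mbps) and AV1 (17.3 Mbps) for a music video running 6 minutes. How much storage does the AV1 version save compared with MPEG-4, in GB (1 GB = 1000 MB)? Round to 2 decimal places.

6 min = 360 s
MPEG-4: 22.700 Mbps × 360 s = 8172.0 Mb = 1.022 GB.
AV1: 17.300 Mbps × 360 s = 6228.0 Mb = 0.778 GB.
Saving: 1.022 − 0.778 = 0.243 GB.

0.24 GB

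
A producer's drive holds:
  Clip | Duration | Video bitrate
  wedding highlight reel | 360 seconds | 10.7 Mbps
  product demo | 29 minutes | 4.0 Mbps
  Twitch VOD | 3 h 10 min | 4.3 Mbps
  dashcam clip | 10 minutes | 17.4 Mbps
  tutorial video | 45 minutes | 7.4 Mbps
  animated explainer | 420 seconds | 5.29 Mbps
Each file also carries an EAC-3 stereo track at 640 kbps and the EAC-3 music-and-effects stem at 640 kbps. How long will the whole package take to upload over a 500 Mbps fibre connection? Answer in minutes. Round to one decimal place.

3.8 minutes

Audio total: 640 + 640 = 1280 kbps = 1.280 Mbps.
wedding highlight reel: 11.980 Mbps × 360 s = 4312.8 Mb
product demo: 5.280 Mbps × 1740 s = 9187.2 Mb
Twitch VOD: 5.580 Mbps × 11400 s = 63612.0 Mb
dashcam clip: 18.680 Mbps × 600 s = 11208.0 Mb
tutorial video: 8.680 Mbps × 2700 s = 23436.0 Mb
animated explainer: 6.570 Mbps × 420 s = 2759.4 Mb
Total: 114515.4 Mb = 14314.4 MB.
At 500 Mbps: 114515.4 / 500 = 229 s ≈ 3.82 minutes.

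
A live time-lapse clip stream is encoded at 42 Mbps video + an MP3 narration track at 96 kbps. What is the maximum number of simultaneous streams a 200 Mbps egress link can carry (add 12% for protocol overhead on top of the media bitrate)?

Audio: 96 kbps = 0.096 Mbps.
Per-viewer media rate: 42.096 Mbps.
On the wire with 12% overhead: 47.148 Mbps.
200 Mbps = 200.0 Mbps; 200.0 / 47.148 = 4.24 → 4 viewers.

4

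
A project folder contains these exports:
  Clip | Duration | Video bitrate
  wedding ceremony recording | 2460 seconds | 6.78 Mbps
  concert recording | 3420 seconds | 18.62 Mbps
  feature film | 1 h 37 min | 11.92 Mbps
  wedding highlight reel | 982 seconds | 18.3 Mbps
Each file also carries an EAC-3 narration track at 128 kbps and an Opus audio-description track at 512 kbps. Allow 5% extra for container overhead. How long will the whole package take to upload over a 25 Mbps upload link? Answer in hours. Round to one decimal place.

2.1 hours

Audio total: 128 + 512 = 640 kbps = 0.640 Mbps.
wedding ceremony recording: 7.420 Mbps × 2460 s × 1.05 = 19165.9 Mb
concert recording: 19.260 Mbps × 3420 s × 1.05 = 69162.7 Mb
feature film: 12.560 Mbps × 5820 s × 1.05 = 76754.2 Mb
wedding highlight reel: 18.940 Mbps × 982 s × 1.05 = 19529.0 Mb
Total: 184611.7 Mb = 23076.5 MB.
At 25 Mbps: 184611.7 / 25 = 7384 s ≈ 2.05 hours.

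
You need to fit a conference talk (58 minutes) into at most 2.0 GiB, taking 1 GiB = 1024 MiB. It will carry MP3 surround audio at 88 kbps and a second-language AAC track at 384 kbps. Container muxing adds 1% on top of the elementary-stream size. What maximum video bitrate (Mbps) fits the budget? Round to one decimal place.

4.4 Mbps

Budget: 2.0 GiB = 17179.9 Mb.
Stream payload after overhead: 17179.9 / 1.01 = 17009.8 Mb.
58 min = 3480 s
Total bitrate budget: 17009.8 Mb / 3480 s = 4.888 Mbps.
Audio total: 88 + 384 = 472 kbps = 0.472 Mbps.
Video: 4.888 − 0.472 = 4.416 Mbps.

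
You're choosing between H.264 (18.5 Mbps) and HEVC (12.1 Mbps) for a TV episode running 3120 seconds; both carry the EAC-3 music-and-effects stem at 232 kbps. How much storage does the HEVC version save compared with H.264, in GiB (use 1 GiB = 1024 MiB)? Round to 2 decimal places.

Audio: 232 kbps = 0.232 Mbps.
H.264: 18.732 Mbps × 3120 s = 58443.8 Mb = 6.804 GiB.
HEVC: 12.332 Mbps × 3120 s = 38475.8 Mb = 4.479 GiB.
Saving: 6.804 − 4.479 = 2.325 GiB.

2.32 GiB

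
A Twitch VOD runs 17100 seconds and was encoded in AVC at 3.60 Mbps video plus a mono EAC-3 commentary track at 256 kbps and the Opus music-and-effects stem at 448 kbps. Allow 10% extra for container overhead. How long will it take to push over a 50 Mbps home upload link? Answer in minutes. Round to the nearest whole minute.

27 minutes

Audio total: 256 + 448 = 704 kbps = 0.704 Mbps.
Total bitrate: 4.304 Mbps.
File: 4.304 Mbps × 17100 s = 73598.4 Mb.
With 10% container overhead: ×1.10. → 80958.2 Mb.
At 50 Mbps: 80958.2 / 50 = 1619.2 s ≈ 27 minutes.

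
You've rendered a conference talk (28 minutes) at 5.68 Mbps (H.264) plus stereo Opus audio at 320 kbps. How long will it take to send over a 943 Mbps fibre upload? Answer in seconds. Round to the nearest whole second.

28 min = 1680 s
Audio: 320 kbps = 0.320 Mbps.
Total bitrate: 6.000 Mbps.
File: 6.000 Mbps × 1680 s = 10080.0 Mb.
At 943 Mbps: 10080.0 / 943 = 10.7 s ≈ 10.7 seconds.

11 seconds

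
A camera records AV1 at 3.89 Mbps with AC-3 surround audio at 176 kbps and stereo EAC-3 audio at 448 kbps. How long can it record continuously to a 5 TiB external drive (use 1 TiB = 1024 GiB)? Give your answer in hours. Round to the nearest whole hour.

2706 hours

Audio total: 176 + 448 = 624 kbps = 0.624 Mbps.
Total bitrate: 3.89 + 0.624 = 4.514 Mbps.
Capacity: 5 TiB = 43,980,465 Mb.
Recording time: 43,980,465 / 4.514 = 9,743,125 s ≈ 2,706 hours.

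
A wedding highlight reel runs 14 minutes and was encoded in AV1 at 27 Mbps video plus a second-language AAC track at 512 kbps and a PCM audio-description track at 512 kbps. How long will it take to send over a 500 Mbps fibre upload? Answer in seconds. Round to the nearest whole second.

14 min = 840 s
Audio total: 512 + 512 = 1024 kbps = 1.024 Mbps.
Total bitrate: 28.024 Mbps.
File: 28.024 Mbps × 840 s = 23540.2 Mb.
At 500 Mbps: 23540.2 / 500 = 47.1 s ≈ 47.1 seconds.

47 seconds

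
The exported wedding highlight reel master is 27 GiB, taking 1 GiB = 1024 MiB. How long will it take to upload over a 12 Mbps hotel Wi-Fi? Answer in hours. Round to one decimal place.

File: 27 GiB = 231928.2 Mb.
At 12 Mbps: 231928.2 / 12 = 19327.4 s ≈ 5.37 hours.

5.4 hours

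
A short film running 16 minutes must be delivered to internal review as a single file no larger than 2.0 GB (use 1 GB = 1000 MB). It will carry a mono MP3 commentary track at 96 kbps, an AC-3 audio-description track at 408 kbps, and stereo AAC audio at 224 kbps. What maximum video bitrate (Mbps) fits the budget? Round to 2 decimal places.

Budget: 2.0 GB = 16000.0 Mb.
16 min = 960 s
Total bitrate budget: 16000.0 Mb / 960 s = 16.667 Mbps.
Audio total: 96 + 408 + 224 = 728 kbps = 0.728 Mbps.
Video: 16.667 − 0.728 = 15.939 Mbps.

15.94 Mbps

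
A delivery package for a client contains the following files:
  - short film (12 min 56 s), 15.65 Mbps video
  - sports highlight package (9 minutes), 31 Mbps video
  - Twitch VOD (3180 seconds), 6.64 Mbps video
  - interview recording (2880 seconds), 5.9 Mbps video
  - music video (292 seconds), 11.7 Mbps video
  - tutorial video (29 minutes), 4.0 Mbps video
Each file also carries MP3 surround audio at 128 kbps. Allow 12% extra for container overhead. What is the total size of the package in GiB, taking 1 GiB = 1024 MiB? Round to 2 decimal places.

10.24 GiB

Audio: 128 kbps = 0.128 Mbps.
short film: 15.778 Mbps × 776 s × 1.12 = 13713.0 Mb
sports highlight package: 31.128 Mbps × 540 s × 1.12 = 18826.2 Mb
Twitch VOD: 6.768 Mbps × 3180 s × 1.12 = 24104.9 Mb
interview recording: 6.028 Mbps × 2880 s × 1.12 = 19443.9 Mb
music video: 11.828 Mbps × 292 s × 1.12 = 3868.2 Mb
tutorial video: 4.128 Mbps × 1740 s × 1.12 = 8044.6 Mb
Total: 88000.9 Mb = 11000.1 MB.
= 10.24 GiB.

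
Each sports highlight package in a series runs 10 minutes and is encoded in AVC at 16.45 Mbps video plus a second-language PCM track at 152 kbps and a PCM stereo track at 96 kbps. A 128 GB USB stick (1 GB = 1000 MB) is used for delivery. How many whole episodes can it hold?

102

10 min = 600 s
Audio total: 152 + 96 = 248 kbps = 0.248 Mbps.
Total bitrate: 16.698 Mbps.
Per item: 16.698 Mbps × 600 s = 10,019 Mb = 1,252 MB.
Capacity: 128 GB = 1,024,000 Mb; 102.21 items → 102 complete.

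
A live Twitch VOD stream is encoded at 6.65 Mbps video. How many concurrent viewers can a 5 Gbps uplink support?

5 Gbps = 5,000 Mbps; 5,000 / 6.650 = 751.88 → 751 viewers.

751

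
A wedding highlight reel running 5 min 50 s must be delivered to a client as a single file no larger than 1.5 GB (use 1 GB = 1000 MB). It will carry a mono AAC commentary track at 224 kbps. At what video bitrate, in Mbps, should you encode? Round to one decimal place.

34.1 Mbps

Budget: 1.5 GB = 12000.0 Mb.
5 min 50 s = 350 s
Total bitrate budget: 12000.0 Mb / 350 s = 34.286 Mbps.
Audio: 224 kbps = 0.224 Mbps.
Video: 34.286 − 0.224 = 34.062 Mbps.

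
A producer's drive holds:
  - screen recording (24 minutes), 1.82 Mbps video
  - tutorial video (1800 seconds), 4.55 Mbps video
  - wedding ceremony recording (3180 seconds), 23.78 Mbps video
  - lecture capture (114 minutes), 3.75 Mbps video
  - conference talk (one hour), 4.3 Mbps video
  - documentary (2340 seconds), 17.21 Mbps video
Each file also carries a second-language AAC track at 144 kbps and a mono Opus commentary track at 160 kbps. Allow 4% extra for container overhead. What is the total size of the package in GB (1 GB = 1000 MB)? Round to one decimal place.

Audio total: 144 + 160 = 304 kbps = 0.304 Mbps.
screen recording: 2.124 Mbps × 1440 s × 1.04 = 3180.9 Mb
tutorial video: 4.854 Mbps × 1800 s × 1.04 = 9086.7 Mb
wedding ceremony recording: 24.084 Mbps × 3180 s × 1.04 = 79650.6 Mb
lecture capture: 4.054 Mbps × 6840 s × 1.04 = 28838.5 Mb
conference talk: 4.604 Mbps × 3600 s × 1.04 = 17237.4 Mb
documentary: 17.514 Mbps × 2340 s × 1.04 = 42622.1 Mb
Total: 180616.2 Mb = 22577.0 MB.
= 22.58 GB.

22.6 GB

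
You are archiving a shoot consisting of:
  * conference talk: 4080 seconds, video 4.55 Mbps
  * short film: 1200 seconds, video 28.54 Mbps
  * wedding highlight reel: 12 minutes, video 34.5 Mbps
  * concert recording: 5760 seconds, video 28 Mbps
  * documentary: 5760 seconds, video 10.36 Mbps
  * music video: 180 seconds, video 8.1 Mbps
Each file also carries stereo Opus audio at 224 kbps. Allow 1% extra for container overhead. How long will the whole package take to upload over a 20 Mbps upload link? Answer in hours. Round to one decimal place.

4.3 hours

Audio: 224 kbps = 0.224 Mbps.
conference talk: 4.774 Mbps × 4080 s × 1.01 = 19672.7 Mb
short film: 28.764 Mbps × 1200 s × 1.01 = 34862.0 Mb
wedding highlight reel: 34.724 Mbps × 720 s × 1.01 = 25251.3 Mb
concert recording: 28.224 Mbps × 5760 s × 1.01 = 164195.9 Mb
documentary: 10.584 Mbps × 5760 s × 1.01 = 61573.5 Mb
music video: 8.324 Mbps × 180 s × 1.01 = 1513.3 Mb
Total: 307068.7 Mb = 38383.6 MB.
At 20 Mbps: 307068.7 / 20 = 15353 s ≈ 4.26 hours.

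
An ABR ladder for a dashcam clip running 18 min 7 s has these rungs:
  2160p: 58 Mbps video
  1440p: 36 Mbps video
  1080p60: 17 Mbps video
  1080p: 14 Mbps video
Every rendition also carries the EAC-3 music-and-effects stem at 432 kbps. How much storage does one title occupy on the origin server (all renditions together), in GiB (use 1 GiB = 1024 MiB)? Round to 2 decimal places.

16.04 GiB

18 min 7 s = 1087 s
Audio: 432 kbps = 0.432 Mbps.
Sum of rendition bitrates: (58+0.432) + (36+0.432) + (17+0.432) + (14+0.432) = 126.728 Mbps.
× 1087 s = 137,753 Mb = 17,219 MB = 16.04 GiB.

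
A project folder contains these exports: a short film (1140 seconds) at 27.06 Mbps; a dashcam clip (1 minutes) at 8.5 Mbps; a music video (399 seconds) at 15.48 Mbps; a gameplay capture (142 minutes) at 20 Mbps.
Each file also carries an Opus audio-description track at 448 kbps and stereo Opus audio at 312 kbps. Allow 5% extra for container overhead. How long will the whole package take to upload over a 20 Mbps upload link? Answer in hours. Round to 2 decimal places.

3.14 hours

Audio total: 448 + 312 = 760 kbps = 0.760 Mbps.
short film: 27.820 Mbps × 1140 s × 1.05 = 33300.5 Mb
dashcam clip: 9.260 Mbps × 60 s × 1.05 = 583.4 Mb
music video: 16.240 Mbps × 399 s × 1.05 = 6803.7 Mb
gameplay capture: 20.760 Mbps × 8520 s × 1.05 = 185719.0 Mb
Total: 226406.6 Mb = 28300.8 MB.
At 20 Mbps: 226406.6 / 20 = 11320 s ≈ 3.14 hours.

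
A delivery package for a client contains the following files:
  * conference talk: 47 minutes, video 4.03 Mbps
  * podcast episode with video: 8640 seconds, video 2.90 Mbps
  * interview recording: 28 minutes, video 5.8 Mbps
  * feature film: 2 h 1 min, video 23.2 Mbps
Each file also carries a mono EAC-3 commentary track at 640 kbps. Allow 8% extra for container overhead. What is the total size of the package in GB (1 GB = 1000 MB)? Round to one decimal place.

Audio: 640 kbps = 0.640 Mbps.
conference talk: 4.670 Mbps × 2820 s × 1.08 = 14223.0 Mb
podcast episode with video: 3.540 Mbps × 8640 s × 1.08 = 33032.4 Mb
interview recording: 6.440 Mbps × 1680 s × 1.08 = 11684.7 Mb
feature film: 23.840 Mbps × 7260 s × 1.08 = 186924.7 Mb
Total: 245864.8 Mb = 30733.1 MB.
= 30.73 GB.

30.7 GB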